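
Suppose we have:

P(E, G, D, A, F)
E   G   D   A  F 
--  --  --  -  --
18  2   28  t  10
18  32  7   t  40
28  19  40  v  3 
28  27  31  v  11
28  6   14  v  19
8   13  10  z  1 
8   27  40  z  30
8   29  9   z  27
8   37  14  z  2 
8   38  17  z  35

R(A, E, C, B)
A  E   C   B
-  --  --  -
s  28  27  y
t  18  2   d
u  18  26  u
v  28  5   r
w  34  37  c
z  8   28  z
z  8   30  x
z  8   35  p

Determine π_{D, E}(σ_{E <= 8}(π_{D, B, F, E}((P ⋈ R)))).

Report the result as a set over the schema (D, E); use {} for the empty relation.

P ⋈ R (natural join on E, A): {(18, 2, 28, t, 10, 2, d), (18, 32, 7, t, 40, 2, d), (28, 19, 40, v, 3, 5, r), (28, 27, 31, v, 11, 5, r), (28, 6, 14, v, 19, 5, r), (8, 13, 10, z, 1, 28, z), (8, 13, 10, z, 1, 30, x), (8, 13, 10, z, 1, 35, p), (8, 27, 40, z, 30, 28, z), (8, 27, 40, z, 30, 30, x), (8, 27, 40, z, 30, 35, p), (8, 29, 9, z, 27, 28, z), (8, 29, 9, z, 27, 30, x), (8, 29, 9, z, 27, 35, p), (8, 37, 14, z, 2, 28, z), (8, 37, 14, z, 2, 30, x), (8, 37, 14, z, 2, 35, p), (8, 38, 17, z, 35, 28, z), (8, 38, 17, z, 35, 30, x), (8, 38, 17, z, 35, 35, p)}
π_{D, B, F, E} gives {(10, p, 1, 8), (10, x, 1, 8), (10, z, 1, 8), (14, p, 2, 8), (14, r, 19, 28), (14, x, 2, 8), (14, z, 2, 8), (17, p, 35, 8), (17, x, 35, 8), (17, z, 35, 8), (28, d, 10, 18), (31, r, 11, 28), (40, p, 30, 8), (40, r, 3, 28), (40, x, 30, 8), (40, z, 30, 8), (7, d, 40, 18), (9, p, 27, 8), (9, x, 27, 8), (9, z, 27, 8)}.
σ[E <= 8]: keep tuples satisfying E <= 8 → {(10, p, 1, 8), (10, x, 1, 8), (10, z, 1, 8), (14, p, 2, 8), (14, x, 2, 8), (14, z, 2, 8), (17, p, 35, 8), (17, x, 35, 8), (17, z, 35, 8), (40, p, 30, 8), (40, x, 30, 8), (40, z, 30, 8), (9, p, 27, 8), (9, x, 27, 8), (9, z, 27, 8)}
π_{D, E} gives {(10, 8), (14, 8), (17, 8), (40, 8), (9, 8)} (10 duplicate(s) eliminated).

{(10, 8), (14, 8), (17, 8), (40, 8), (9, 8)}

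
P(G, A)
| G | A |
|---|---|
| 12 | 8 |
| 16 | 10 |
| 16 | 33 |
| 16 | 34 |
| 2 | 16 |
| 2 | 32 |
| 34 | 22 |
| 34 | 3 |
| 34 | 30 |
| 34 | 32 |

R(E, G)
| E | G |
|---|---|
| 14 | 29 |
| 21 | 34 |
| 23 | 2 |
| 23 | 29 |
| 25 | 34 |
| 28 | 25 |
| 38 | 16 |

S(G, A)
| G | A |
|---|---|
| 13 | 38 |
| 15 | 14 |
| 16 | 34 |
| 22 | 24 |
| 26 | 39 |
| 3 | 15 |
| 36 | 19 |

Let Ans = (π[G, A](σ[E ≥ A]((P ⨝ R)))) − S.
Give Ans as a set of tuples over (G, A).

{(16, 10), (16, 33), (2, 16), (34, 22), (34, 3)}

Joining P and R on G yields {(16, 10, 38), (16, 33, 38), (16, 34, 38), (2, 16, 23), (2, 32, 23), (34, 22, 21), (34, 22, 25), (34, 3, 21), (34, 3, 25), (34, 30, 21), (34, 30, 25), (34, 32, 21), (34, 32, 25)}.
σ[E ≥ A]: keep tuples satisfying E ≥ A → {(16, 10, 38), (16, 33, 38), (16, 34, 38), (2, 16, 23), (34, 22, 25), (34, 3, 21), (34, 3, 25)}
Keep only column(s) G, A (1 duplicate(s) eliminated): {(16, 10), (16, 33), (16, 34), (2, 16), (34, 22), (34, 3)}
Difference: {(16, 10), (16, 33), (16, 34), (2, 16), (34, 22), (34, 3)} with {(13, 38), (15, 14), (16, 34), (22, 24), (26, 39), (3, 15), (36, 19)} → {(16, 10), (16, 33), (2, 16), (34, 22), (34, 3)}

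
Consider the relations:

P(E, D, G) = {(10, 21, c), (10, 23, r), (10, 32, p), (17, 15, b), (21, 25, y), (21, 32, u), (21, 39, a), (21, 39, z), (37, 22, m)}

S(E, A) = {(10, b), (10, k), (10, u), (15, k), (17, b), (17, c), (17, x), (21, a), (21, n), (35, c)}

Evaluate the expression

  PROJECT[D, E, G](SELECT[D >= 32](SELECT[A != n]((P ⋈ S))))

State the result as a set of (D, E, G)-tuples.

{(32, 10, p), (32, 21, u), (39, 21, a), (39, 21, z)}

P ⋈ S (natural join on E): {(10, 21, c, b), (10, 21, c, k), (10, 21, c, u), (10, 23, r, b), (10, 23, r, k), (10, 23, r, u), (10, 32, p, b), (10, 32, p, k), (10, 32, p, u), (17, 15, b, b), (17, 15, b, c), (17, 15, b, x), (21, 25, y, a), (21, 25, y, n), (21, 32, u, a), (21, 32, u, n), (21, 39, a, a), (21, 39, a, n), (21, 39, z, a), (21, 39, z, n)}
Filtering on A != n leaves {(10, 21, c, b), (10, 21, c, k), (10, 21, c, u), (10, 23, r, b), (10, 23, r, k), (10, 23, r, u), (10, 32, p, b), (10, 32, p, k), (10, 32, p, u), (17, 15, b, b), (17, 15, b, c), (17, 15, b, x), (21, 25, y, a), (21, 32, u, a), (21, 39, a, a), (21, 39, z, a)}.
Filtering on D >= 32 leaves {(10, 32, p, b), (10, 32, p, k), (10, 32, p, u), (21, 32, u, a), (21, 39, a, a), (21, 39, z, a)}.
Projecting to D, E, G (2 duplicate(s) eliminated): {(32, 10, p), (32, 21, u), (39, 21, a), (39, 21, z)}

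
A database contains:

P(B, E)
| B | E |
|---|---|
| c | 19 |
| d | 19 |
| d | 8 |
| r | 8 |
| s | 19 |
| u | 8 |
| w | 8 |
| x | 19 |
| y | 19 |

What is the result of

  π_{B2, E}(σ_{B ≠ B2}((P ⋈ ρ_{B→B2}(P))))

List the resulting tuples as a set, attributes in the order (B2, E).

{(c, 19), (d, 19), (d, 8), (r, 8), (s, 19), (u, 8), (w, 8), (x, 19), (y, 19)}

ρ[B→B2]: schema becomes (B2, E); tuples unchanged.
Joining P and ρ_{B→B2}(P) on E yields {(c, 19, c), (c, 19, d), (c, 19, s), (c, 19, x), (c, 19, y), (d, 19, c), (d, 19, d), (d, 19, s), (d, 19, x), (d, 19, y), (d, 8, d), (d, 8, r), (d, 8, u), (d, 8, w), (r, 8, d), (r, 8, r), (r, 8, u), (r, 8, w), (s, 19, c), (s, 19, d), (s, 19, s), (s, 19, x), (s, 19, y), (u, 8, d), (u, 8, r), (u, 8, u), (u, 8, w), (w, 8, d), (w, 8, r), (w, 8, u), (w, 8, w), (x, 19, c), (x, 19, d), (x, 19, s), (x, 19, x), (x, 19, y), (y, 19, c), (y, 19, d), (y, 19, s), (y, 19, x), (y, 19, y)}.
Selection B ≠ B2: {(c, 19, d), (c, 19, s), (c, 19, x), (c, 19, y), (d, 19, c), (d, 19, s), (d, 19, x), (d, 19, y), (d, 8, r), (d, 8, u), (d, 8, w), (r, 8, d), (r, 8, u), (r, 8, w), (s, 19, c), (s, 19, d), (s, 19, x), (s, 19, y), (u, 8, d), (u, 8, r), (u, 8, w), (w, 8, d), (w, 8, r), (w, 8, u), (x, 19, c), (x, 19, d), (x, 19, s), (x, 19, y), (y, 19, c), (y, 19, d), (y, 19, s), (y, 19, x)}
π_{B2, E} gives {(c, 19), (d, 19), (d, 8), (r, 8), (s, 19), (u, 8), (w, 8), (x, 19), (y, 19)} (23 duplicate(s) eliminated).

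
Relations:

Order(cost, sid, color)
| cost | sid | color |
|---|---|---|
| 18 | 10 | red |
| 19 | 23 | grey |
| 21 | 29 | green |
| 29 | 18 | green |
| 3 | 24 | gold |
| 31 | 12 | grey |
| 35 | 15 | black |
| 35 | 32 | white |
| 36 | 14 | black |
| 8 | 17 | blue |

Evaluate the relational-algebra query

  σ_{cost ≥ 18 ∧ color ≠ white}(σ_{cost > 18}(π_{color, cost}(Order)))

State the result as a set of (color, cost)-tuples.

{(black, 35), (black, 36), (green, 21), (green, 29), (grey, 19), (grey, 31)}

Keep only column(s) color, cost: {(black, 35), (black, 36), (blue, 8), (gold, 3), (green, 21), (green, 29), (grey, 19), (grey, 31), (red, 18), (white, 35)}
Filtering on cost > 18 leaves {(black, 35), (black, 36), (green, 21), (green, 29), (grey, 19), (grey, 31), (white, 35)}.
Filtering on cost ≥ 18 ∧ color ≠ white leaves {(black, 35), (black, 36), (green, 21), (green, 29), (grey, 19), (grey, 31)}.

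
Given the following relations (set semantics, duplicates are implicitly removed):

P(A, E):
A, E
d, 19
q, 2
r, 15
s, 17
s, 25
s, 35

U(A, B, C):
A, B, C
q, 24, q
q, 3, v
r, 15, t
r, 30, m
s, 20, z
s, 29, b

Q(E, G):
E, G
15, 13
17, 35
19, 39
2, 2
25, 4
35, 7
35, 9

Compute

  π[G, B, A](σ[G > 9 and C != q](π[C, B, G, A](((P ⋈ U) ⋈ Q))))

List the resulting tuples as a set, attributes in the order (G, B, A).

{(13, 15, r), (13, 30, r), (35, 20, s), (35, 29, s)}

Joining P and U on A yields {(q, 2, 24, q), (q, 2, 3, v), (r, 15, 15, t), (r, 15, 30, m), (s, 17, 20, z), (s, 17, 29, b), (s, 25, 20, z), (s, 25, 29, b), (s, 35, 20, z), (s, 35, 29, b)}.
Joining (P ⋈ U) and Q on E yields {(q, 2, 24, q, 2), (q, 2, 3, v, 2), (r, 15, 15, t, 13), (r, 15, 30, m, 13), (s, 17, 20, z, 35), (s, 17, 29, b, 35), (s, 25, 20, z, 4), (s, 25, 29, b, 4), (s, 35, 20, z, 7), (s, 35, 20, z, 9), (s, 35, 29, b, 7), (s, 35, 29, b, 9)}.
Projecting to C, B, G, A: {(b, 29, 35, s), (b, 29, 4, s), (b, 29, 7, s), (b, 29, 9, s), (m, 30, 13, r), (q, 24, 2, q), (t, 15, 13, r), (v, 3, 2, q), (z, 20, 35, s), (z, 20, 4, s), (z, 20, 7, s), (z, 20, 9, s)}
Selection G > 9 and C != q: {(b, 29, 35, s), (m, 30, 13, r), (t, 15, 13, r), (z, 20, 35, s)}
Projecting to G, B, A: {(13, 15, r), (13, 30, r), (35, 20, s), (35, 29, s)}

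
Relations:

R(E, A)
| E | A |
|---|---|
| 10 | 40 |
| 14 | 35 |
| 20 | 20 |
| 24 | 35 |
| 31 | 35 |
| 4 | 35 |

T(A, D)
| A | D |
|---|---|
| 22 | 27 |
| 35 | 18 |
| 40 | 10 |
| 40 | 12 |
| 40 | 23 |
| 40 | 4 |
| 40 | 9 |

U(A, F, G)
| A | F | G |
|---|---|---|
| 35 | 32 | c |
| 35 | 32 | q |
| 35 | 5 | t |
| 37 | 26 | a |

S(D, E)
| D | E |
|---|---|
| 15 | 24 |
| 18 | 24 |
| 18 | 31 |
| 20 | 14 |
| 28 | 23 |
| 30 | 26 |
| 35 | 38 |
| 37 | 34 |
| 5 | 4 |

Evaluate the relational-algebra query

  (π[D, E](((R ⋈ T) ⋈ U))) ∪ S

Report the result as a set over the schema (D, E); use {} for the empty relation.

{(15, 24), (18, 14), (18, 24), (18, 31), (18, 4), (20, 14), (28, 23), (30, 26), (35, 38), (37, 34), (5, 4)}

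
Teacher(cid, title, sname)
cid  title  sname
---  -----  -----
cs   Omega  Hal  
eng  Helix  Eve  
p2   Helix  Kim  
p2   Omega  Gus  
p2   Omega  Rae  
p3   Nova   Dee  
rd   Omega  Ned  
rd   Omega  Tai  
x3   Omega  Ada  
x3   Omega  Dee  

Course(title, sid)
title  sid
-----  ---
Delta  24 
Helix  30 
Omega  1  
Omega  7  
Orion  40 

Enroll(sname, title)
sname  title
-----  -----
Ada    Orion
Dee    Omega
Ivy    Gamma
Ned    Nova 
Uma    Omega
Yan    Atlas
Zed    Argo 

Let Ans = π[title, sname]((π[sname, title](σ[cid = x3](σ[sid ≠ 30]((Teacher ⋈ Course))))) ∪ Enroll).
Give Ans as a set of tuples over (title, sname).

{(Argo, Zed), (Atlas, Yan), (Gamma, Ivy), (Nova, Ned), (Omega, Ada), (Omega, Dee), (Omega, Uma), (Orion, Ada)}

Joining Teacher and Course on title yields {(cs, Omega, Hal, 1), (cs, Omega, Hal, 7), (eng, Helix, Eve, 30), (p2, Helix, Kim, 30), (p2, Omega, Gus, 1), (p2, Omega, Gus, 7), (p2, Omega, Rae, 1), (p2, Omega, Rae, 7), (rd, Omega, Ned, 1), (rd, Omega, Ned, 7), (rd, Omega, Tai, 1), (rd, Omega, Tai, 7), (x3, Omega, Ada, 1), (x3, Omega, Ada, 7), (x3, Omega, Dee, 1), (x3, Omega, Dee, 7)}.
Filtering on sid ≠ 30 leaves {(cs, Omega, Hal, 1), (cs, Omega, Hal, 7), (p2, Omega, Gus, 1), (p2, Omega, Gus, 7), (p2, Omega, Rae, 1), (p2, Omega, Rae, 7), (rd, Omega, Ned, 1), (rd, Omega, Ned, 7), (rd, Omega, Tai, 1), (rd, Omega, Tai, 7), (x3, Omega, Ada, 1), (x3, Omega, Ada, 7), (x3, Omega, Dee, 1), (x3, Omega, Dee, 7)}.
Filtering on cid = x3 leaves {(x3, Omega, Ada, 1), (x3, Omega, Ada, 7), (x3, Omega, Dee, 1), (x3, Omega, Dee, 7)}.
π_{sname, title} gives {(Ada, Omega), (Dee, Omega)} (2 duplicate(s) eliminated).
Taking the union: {(Ada, Omega), (Ada, Orion), (Dee, Omega), (Ivy, Gamma), (Ned, Nova), (Uma, Omega), (Yan, Atlas), (Zed, Argo)}
π_{title, sname} gives {(Argo, Zed), (Atlas, Yan), (Gamma, Ivy), (Nova, Ned), (Omega, Ada), (Omega, Dee), (Omega, Uma), (Orion, Ada)}.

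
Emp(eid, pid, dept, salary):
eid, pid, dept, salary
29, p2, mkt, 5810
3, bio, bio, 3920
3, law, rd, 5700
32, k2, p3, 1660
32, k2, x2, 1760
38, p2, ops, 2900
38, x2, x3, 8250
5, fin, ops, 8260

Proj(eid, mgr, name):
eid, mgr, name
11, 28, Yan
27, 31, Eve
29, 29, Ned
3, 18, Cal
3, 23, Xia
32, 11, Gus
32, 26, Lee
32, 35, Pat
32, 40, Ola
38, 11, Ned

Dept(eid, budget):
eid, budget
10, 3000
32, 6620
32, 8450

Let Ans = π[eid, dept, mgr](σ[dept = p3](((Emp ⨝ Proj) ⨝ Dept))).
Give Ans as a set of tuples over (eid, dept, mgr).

{(32, p3, 11), (32, p3, 26), (32, p3, 35), (32, p3, 40)}

Natural join on eid: {(29, p2, mkt, 5810, 29, Ned), (3, bio, bio, 3920, 18, Cal), (3, bio, bio, 3920, 23, Xia), (3, law, rd, 5700, 18, Cal), (3, law, rd, 5700, 23, Xia), (32, k2, p3, 1660, 11, Gus), (32, k2, p3, 1660, 26, Lee), (32, k2, p3, 1660, 35, Pat), (32, k2, p3, 1660, 40, Ola), (32, k2, x2, 1760, 11, Gus), (32, k2, x2, 1760, 26, Lee), (32, k2, x2, 1760, 35, Pat), (32, k2, x2, 1760, 40, Ola), (38, p2, ops, 2900, 11, Ned), (38, x2, x3, 8250, 11, Ned)}
Natural join on eid: {(32, k2, p3, 1660, 11, Gus, 6620), (32, k2, p3, 1660, 11, Gus, 8450), (32, k2, p3, 1660, 26, Lee, 6620), (32, k2, p3, 1660, 26, Lee, 8450), (32, k2, p3, 1660, 35, Pat, 6620), (32, k2, p3, 1660, 35, Pat, 8450), (32, k2, p3, 1660, 40, Ola, 6620), (32, k2, p3, 1660, 40, Ola, 8450), (32, k2, x2, 1760, 11, Gus, 6620), (32, k2, x2, 1760, 11, Gus, 8450), (32, k2, x2, 1760, 26, Lee, 6620), (32, k2, x2, 1760, 26, Lee, 8450), (32, k2, x2, 1760, 35, Pat, 6620), (32, k2, x2, 1760, 35, Pat, 8450), (32, k2, x2, 1760, 40, Ola, 6620), (32, k2, x2, 1760, 40, Ola, 8450)}
Filtering on dept = p3 leaves {(32, k2, p3, 1660, 11, Gus, 6620), (32, k2, p3, 1660, 11, Gus, 8450), (32, k2, p3, 1660, 26, Lee, 6620), (32, k2, p3, 1660, 26, Lee, 8450), (32, k2, p3, 1660, 35, Pat, 6620), (32, k2, p3, 1660, 35, Pat, 8450), (32, k2, p3, 1660, 40, Ola, 6620), (32, k2, p3, 1660, 40, Ola, 8450)}.
Keep only column(s) eid, dept, mgr (4 duplicate(s) eliminated): {(32, p3, 11), (32, p3, 26), (32, p3, 35), (32, p3, 40)}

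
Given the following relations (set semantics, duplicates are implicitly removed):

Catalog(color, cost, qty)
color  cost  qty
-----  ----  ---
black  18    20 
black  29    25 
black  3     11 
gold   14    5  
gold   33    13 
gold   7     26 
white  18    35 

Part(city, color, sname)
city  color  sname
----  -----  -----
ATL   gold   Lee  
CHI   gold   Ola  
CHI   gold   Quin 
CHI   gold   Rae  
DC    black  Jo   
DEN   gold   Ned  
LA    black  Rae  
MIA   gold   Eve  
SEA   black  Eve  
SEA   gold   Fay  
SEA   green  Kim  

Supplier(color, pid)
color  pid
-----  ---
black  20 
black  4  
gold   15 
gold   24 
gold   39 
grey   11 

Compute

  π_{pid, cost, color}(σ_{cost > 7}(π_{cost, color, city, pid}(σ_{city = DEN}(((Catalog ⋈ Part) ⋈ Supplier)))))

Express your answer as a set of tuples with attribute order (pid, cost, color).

{(15, 14, gold), (15, 33, gold), (24, 14, gold), (24, 33, gold), (39, 14, gold), (39, 33, gold)}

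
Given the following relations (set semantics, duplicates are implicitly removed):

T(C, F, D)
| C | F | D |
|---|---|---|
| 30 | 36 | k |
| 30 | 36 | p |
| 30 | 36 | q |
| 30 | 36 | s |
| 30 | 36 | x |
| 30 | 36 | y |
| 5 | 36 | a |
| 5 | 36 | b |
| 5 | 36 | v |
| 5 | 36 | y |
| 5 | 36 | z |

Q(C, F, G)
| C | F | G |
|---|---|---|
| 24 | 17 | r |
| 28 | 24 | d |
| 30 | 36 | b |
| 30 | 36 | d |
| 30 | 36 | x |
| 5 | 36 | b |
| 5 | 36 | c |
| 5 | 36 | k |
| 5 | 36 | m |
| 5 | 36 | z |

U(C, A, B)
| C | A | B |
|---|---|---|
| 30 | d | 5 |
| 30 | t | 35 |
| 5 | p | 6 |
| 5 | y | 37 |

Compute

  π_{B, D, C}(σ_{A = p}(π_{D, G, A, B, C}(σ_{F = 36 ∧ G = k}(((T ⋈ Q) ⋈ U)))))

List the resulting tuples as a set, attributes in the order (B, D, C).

{(6, a, 5), (6, b, 5), (6, v, 5), (6, y, 5), (6, z, 5)}

Natural join on C, F: {(30, 36, k, b), (30, 36, k, d), (30, 36, k, x), (30, 36, p, b), (30, 36, p, d), (30, 36, p, x), (30, 36, q, b), (30, 36, q, d), (30, 36, q, x), (30, 36, s, b), (30, 36, s, d), (30, 36, s, x), (30, 36, x, b), (30, 36, x, d), (30, 36, x, x), (30, 36, y, b), (30, 36, y, d), (30, 36, y, x), (5, 36, a, b), (5, 36, a, c), (5, 36, a, k), (5, 36, a, m), (5, 36, a, z), (5, 36, b, b), (5, 36, b, c), (5, 36, b, k), (5, 36, b, m), (5, 36, b, z), (5, 36, v, b), (5, 36, v, c), (5, 36, v, k), (5, 36, v, m), (5, 36, v, z), (5, 36, y, b), (5, 36, y, c), (5, 36, y, k), (5, 36, y, m), (5, 36, y, z), (5, 36, z, b), (5, 36, z, c), (5, 36, z, k), (5, 36, z, m), (5, 36, z, z)}
Natural join on C: {(30, 36, k, b, d, 5), (30, 36, k, b, t, 35), (30, 36, k, d, d, 5), (30, 36, k, d, t, 35), (30, 36, k, x, d, 5), (30, 36, k, x, t, 35), (30, 36, p, b, d, 5), (30, 36, p, b, t, 35), (30, 36, p, d, d, 5), (30, 36, p, d, t, 35), (30, 36, p, x, d, 5), (30, 36, p, x, t, 35), (30, 36, q, b, d, 5), (30, 36, q, b, t, 35), (30, 36, q, d, d, 5), (30, 36, q, d, t, 35), (30, 36, q, x, d, 5), (30, 36, q, x, t, 35), (30, 36, s, b, d, 5), (30, 36, s, b, t, 35), (30, 36, s, d, d, 5), (30, 36, s, d, t, 35), (30, 36, s, x, d, 5), (30, 36, s, x, t, 35), (30, 36, x, b, d, 5), (30, 36, x, b, t, 35), (30, 36, x, d, d, 5), (30, 36, x, d, t, 35), (30, 36, x, x, d, 5), (30, 36, x, x, t, 35), (30, 36, y, b, d, 5), (30, 36, y, b, t, 35), (30, 36, y, d, d, 5), (30, 36, y, d, t, 35), (30, 36, y, x, d, 5), (30, 36, y, x, t, 35), (5, 36, a, b, p, 6), (5, 36, a, b, y, 37), (5, 36, a, c, p, 6), (5, 36, a, c, y, 37), (5, 36, a, k, p, 6), (5, 36, a, k, y, 37), (5, 36, a, m, p, 6), (5, 36, a, m, y, 37), (5, 36, a, z, p, 6), (5, 36, a, z, y, 37), (5, 36, b, b, p, 6), (5, 36, b, b, y, 37), (5, 36, b, c, p, 6), (5, 36, b, c, y, 37), (5, 36, b, k, p, 6), (5, 36, b, k, y, 37), (5, 36, b, m, p, 6), (5, 36, b, m, y, 37), (5, 36, b, z, p, 6), (5, 36, b, z, y, 37), (5, 36, v, b, p, 6), (5, 36, v, b, y, 37), (5, 36, v, c, p, 6), (5, 36, v, c, y, 37), (5, 36, v, k, p, 6), (5, 36, v, k, y, 37), (5, 36, v, m, p, 6), (5, 36, v, m, y, 37), (5, 36, v, z, p, 6), (5, 36, v, z, y, 37), (5, 36, y, b, p, 6), (5, 36, y, b, y, 37), (5, 36, y, c, p, 6), (5, 36, y, c, y, 37), (5, 36, y, k, p, 6), (5, 36, y, k, y, 37), (5, 36, y, m, p, 6), (5, 36, y, m, y, 37), (5, 36, y, z, p, 6), (5, 36, y, z, y, 37), (5, 36, z, b, p, 6), (5, 36, z, b, y, 37), (5, 36, z, c, p, 6), (5, 36, z, c, y, 37), (5, 36, z, k, p, 6), (5, 36, z, k, y, 37), (5, 36, z, m, p, 6), (5, 36, z, m, y, 37), (5, 36, z, z, p, 6), (5, 36, z, z, y, 37)}
Apply σ_{F = 36 ∧ G = k}; surviving tuples: {(5, 36, a, k, p, 6), (5, 36, a, k, y, 37), (5, 36, b, k, p, 6), (5, 36, b, k, y, 37), (5, 36, v, k, p, 6), (5, 36, v, k, y, 37), (5, 36, y, k, p, 6), (5, 36, y, k, y, 37), (5, 36, z, k, p, 6), (5, 36, z, k, y, 37)}
Keep only column(s) D, G, A, B, C: {(a, k, p, 6, 5), (a, k, y, 37, 5), (b, k, p, 6, 5), (b, k, y, 37, 5), (v, k, p, 6, 5), (v, k, y, 37, 5), (y, k, p, 6, 5), (y, k, y, 37, 5), (z, k, p, 6, 5), (z, k, y, 37, 5)}
Apply σ_{A = p}; surviving tuples: {(a, k, p, 6, 5), (b, k, p, 6, 5), (v, k, p, 6, 5), (y, k, p, 6, 5), (z, k, p, 6, 5)}
Keep only column(s) B, D, C: {(6, a, 5), (6, b, 5), (6, v, 5), (6, y, 5), (6, z, 5)}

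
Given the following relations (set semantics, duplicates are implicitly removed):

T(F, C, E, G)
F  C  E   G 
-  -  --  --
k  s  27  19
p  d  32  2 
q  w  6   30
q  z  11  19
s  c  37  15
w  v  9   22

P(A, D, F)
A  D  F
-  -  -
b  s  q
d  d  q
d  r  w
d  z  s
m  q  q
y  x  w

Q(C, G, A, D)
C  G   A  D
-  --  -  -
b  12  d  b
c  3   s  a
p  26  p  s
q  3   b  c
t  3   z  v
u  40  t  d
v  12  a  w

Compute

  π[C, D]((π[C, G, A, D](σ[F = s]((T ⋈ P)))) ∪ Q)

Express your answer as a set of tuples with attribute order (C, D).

{(b, b), (c, a), (c, z), (p, s), (q, c), (t, v), (u, d), (v, w)}

Joining T and P on F yields {(q, w, 6, 30, b, s), (q, w, 6, 30, d, d), (q, w, 6, 30, m, q), (q, z, 11, 19, b, s), (q, z, 11, 19, d, d), (q, z, 11, 19, m, q), (s, c, 37, 15, d, z), (w, v, 9, 22, d, r), (w, v, 9, 22, y, x)}.
Selection F = s: {(s, c, 37, 15, d, z)}
π_{C, G, A, D} gives {(c, 15, d, z)}.
Set union of the two operands is {(b, 12, d, b), (c, 15, d, z), (c, 3, s, a), (p, 26, p, s), (q, 3, b, c), (t, 3, z, v), (u, 40, t, d), (v, 12, a, w)}.
π_{C, D} gives {(b, b), (c, a), (c, z), (p, s), (q, c), (t, v), (u, d), (v, w)}.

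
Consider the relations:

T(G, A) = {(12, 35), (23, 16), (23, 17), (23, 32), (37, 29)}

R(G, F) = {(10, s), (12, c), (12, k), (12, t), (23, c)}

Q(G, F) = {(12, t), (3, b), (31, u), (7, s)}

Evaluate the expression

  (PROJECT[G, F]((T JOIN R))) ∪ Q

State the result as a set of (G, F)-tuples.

{(12, c), (12, k), (12, t), (23, c), (3, b), (31, u), (7, s)}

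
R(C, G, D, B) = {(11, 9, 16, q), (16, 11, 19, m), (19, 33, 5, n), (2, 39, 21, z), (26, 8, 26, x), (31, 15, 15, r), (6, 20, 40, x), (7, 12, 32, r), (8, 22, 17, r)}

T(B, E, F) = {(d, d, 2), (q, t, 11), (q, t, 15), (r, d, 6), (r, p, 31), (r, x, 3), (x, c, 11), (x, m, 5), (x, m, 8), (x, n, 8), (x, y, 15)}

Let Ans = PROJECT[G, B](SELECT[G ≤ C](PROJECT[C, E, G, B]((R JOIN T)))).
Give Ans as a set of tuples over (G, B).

{(15, r), (8, x), (9, q)}

Joining R and T on B yields {(11, 9, 16, q, t, 11), (11, 9, 16, q, t, 15), (26, 8, 26, x, c, 11), (26, 8, 26, x, m, 5), (26, 8, 26, x, m, 8), (26, 8, 26, x, n, 8), (26, 8, 26, x, y, 15), (31, 15, 15, r, d, 6), (31, 15, 15, r, p, 31), (31, 15, 15, r, x, 3), (6, 20, 40, x, c, 11), (6, 20, 40, x, m, 5), (6, 20, 40, x, m, 8), (6, 20, 40, x, n, 8), (6, 20, 40, x, y, 15), (7, 12, 32, r, d, 6), (7, 12, 32, r, p, 31), (7, 12, 32, r, x, 3), (8, 22, 17, r, d, 6), (8, 22, 17, r, p, 31), (8, 22, 17, r, x, 3)}.
Projecting to C, E, G, B (3 duplicate(s) eliminated): {(11, t, 9, q), (26, c, 8, x), (26, m, 8, x), (26, n, 8, x), (26, y, 8, x), (31, d, 15, r), (31, p, 15, r), (31, x, 15, r), (6, c, 20, x), (6, m, 20, x), (6, n, 20, x), (6, y, 20, x), (7, d, 12, r), (7, p, 12, r), (7, x, 12, r), (8, d, 22, r), (8, p, 22, r), (8, x, 22, r)}
σ[G ≤ C]: keep tuples satisfying G ≤ C → {(11, t, 9, q), (26, c, 8, x), (26, m, 8, x), (26, n, 8, x), (26, y, 8, x), (31, d, 15, r), (31, p, 15, r), (31, x, 15, r)}
Projecting to G, B (5 duplicate(s) eliminated): {(15, r), (8, x), (9, q)}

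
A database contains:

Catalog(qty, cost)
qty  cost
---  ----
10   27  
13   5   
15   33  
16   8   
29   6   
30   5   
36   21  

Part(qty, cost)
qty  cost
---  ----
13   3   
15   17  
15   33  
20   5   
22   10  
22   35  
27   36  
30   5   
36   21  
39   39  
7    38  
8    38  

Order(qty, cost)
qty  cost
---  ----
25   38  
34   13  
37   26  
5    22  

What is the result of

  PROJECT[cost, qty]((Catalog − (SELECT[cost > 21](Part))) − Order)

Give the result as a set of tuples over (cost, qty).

{(21, 36), (27, 10), (5, 13), (5, 30), (6, 29), (8, 16)}

Selection cost > 21: {(15, 33), (22, 35), (27, 36), (39, 39), (7, 38), (8, 38)}
Set difference of the two operands is {(10, 27), (13, 5), (16, 8), (29, 6), (30, 5), (36, 21)}.
Set difference of the two operands is {(10, 27), (13, 5), (16, 8), (29, 6), (30, 5), (36, 21)}.
Keep only column(s) cost, qty: {(21, 36), (27, 10), (5, 13), (5, 30), (6, 29), (8, 16)}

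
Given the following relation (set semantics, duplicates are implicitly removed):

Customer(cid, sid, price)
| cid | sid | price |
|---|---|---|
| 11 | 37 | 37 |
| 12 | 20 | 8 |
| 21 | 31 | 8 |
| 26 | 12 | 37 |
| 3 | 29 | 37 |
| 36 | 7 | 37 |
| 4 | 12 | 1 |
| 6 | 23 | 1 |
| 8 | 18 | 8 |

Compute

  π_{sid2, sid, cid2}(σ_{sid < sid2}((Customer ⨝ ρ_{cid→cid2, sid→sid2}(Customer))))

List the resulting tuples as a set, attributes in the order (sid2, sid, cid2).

{(12, 7, 26), (20, 18, 12), (23, 12, 6), (29, 12, 3), (29, 7, 3), (31, 18, 21), (31, 20, 21), (37, 12, 11), (37, 29, 11), (37, 7, 11)}

ρ[cid→cid2, sid→sid2]: schema becomes (cid2, sid2, price); tuples unchanged.
Joining Customer and ρ_{cid→cid2, sid→sid2}(Customer) on price yields {(11, 37, 37, 11, 37), (11, 37, 37, 26, 12), (11, 37, 37, 3, 29), (11, 37, 37, 36, 7), (12, 20, 8, 12, 20), (12, 20, 8, 21, 31), (12, 20, 8, 8, 18), (21, 31, 8, 12, 20), (21, 31, 8, 21, 31), (21, 31, 8, 8, 18), (26, 12, 37, 11, 37), (26, 12, 37, 26, 12), (26, 12, 37, 3, 29), (26, 12, 37, 36, 7), (3, 29, 37, 11, 37), (3, 29, 37, 26, 12), (3, 29, 37, 3, 29), (3, 29, 37, 36, 7), (36, 7, 37, 11, 37), (36, 7, 37, 26, 12), (36, 7, 37, 3, 29), (36, 7, 37, 36, 7), (4, 12, 1, 4, 12), (4, 12, 1, 6, 23), (6, 23, 1, 4, 12), (6, 23, 1, 6, 23), (8, 18, 8, 12, 20), (8, 18, 8, 21, 31), (8, 18, 8, 8, 18)}.
Selection sid < sid2: {(12, 20, 8, 21, 31), (26, 12, 37, 11, 37), (26, 12, 37, 3, 29), (3, 29, 37, 11, 37), (36, 7, 37, 11, 37), (36, 7, 37, 26, 12), (36, 7, 37, 3, 29), (4, 12, 1, 6, 23), (8, 18, 8, 12, 20), (8, 18, 8, 21, 31)}
Projecting to sid2, sid, cid2: {(12, 7, 26), (20, 18, 12), (23, 12, 6), (29, 12, 3), (29, 7, 3), (31, 18, 21), (31, 20, 21), (37, 12, 11), (37, 29, 11), (37, 7, 11)}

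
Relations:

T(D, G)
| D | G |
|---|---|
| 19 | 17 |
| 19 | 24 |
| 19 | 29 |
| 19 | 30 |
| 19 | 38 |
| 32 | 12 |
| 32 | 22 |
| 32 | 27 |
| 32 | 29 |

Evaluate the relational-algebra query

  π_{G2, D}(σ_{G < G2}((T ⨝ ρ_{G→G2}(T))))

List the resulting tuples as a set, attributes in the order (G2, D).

ρ[G→G2]: schema becomes (D, G2); tuples unchanged.
Joining T and ρ_{G→G2}(T) on D yields {(19, 17, 17), (19, 17, 24), (19, 17, 29), (19, 17, 30), (19, 17, 38), (19, 24, 17), (19, 24, 24), (19, 24, 29), (19, 24, 30), (19, 24, 38), (19, 29, 17), (19, 29, 24), (19, 29, 29), (19, 29, 30), (19, 29, 38), (19, 30, 17), (19, 30, 24), (19, 30, 29), (19, 30, 30), (19, 30, 38), (19, 38, 17), (19, 38, 24), (19, 38, 29), (19, 38, 30), (19, 38, 38), (32, 12, 12), (32, 12, 22), (32, 12, 27), (32, 12, 29), (32, 22, 12), (32, 22, 22), (32, 22, 27), (32, 22, 29), (32, 27, 12), (32, 27, 22), (32, 27, 27), (32, 27, 29), (32, 29, 12), (32, 29, 22), (32, 29, 27), (32, 29, 29)}.
Selection G < G2: {(19, 17, 24), (19, 17, 29), (19, 17, 30), (19, 17, 38), (19, 24, 29), (19, 24, 30), (19, 24, 38), (19, 29, 30), (19, 29, 38), (19, 30, 38), (32, 12, 22), (32, 12, 27), (32, 12, 29), (32, 22, 27), (32, 22, 29), (32, 27, 29)}
π[G2, D]: project onto (G2, D) (9 duplicate(s) eliminated) → {(22, 32), (24, 19), (27, 32), (29, 19), (29, 32), (30, 19), (38, 19)}

{(22, 32), (24, 19), (27, 32), (29, 19), (29, 32), (30, 19), (38, 19)}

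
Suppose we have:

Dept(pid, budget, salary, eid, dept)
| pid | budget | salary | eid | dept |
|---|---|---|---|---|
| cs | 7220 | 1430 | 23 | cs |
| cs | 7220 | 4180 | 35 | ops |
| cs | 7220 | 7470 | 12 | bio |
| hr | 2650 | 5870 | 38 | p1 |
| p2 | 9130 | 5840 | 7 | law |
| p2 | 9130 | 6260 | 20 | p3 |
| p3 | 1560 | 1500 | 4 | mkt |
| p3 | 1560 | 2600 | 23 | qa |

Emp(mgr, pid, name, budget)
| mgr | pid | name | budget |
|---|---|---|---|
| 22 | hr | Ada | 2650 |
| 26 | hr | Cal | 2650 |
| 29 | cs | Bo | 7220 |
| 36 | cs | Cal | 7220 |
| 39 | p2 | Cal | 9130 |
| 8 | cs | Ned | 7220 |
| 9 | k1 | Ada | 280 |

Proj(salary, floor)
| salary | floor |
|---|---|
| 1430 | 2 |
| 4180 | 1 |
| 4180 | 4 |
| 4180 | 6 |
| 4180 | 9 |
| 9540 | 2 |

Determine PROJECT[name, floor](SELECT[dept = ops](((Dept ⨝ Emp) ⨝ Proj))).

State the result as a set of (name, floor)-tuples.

Natural join on pid, budget: {(cs, 7220, 1430, 23, cs, 29, Bo), (cs, 7220, 1430, 23, cs, 36, Cal), (cs, 7220, 1430, 23, cs, 8, Ned), (cs, 7220, 4180, 35, ops, 29, Bo), (cs, 7220, 4180, 35, ops, 36, Cal), (cs, 7220, 4180, 35, ops, 8, Ned), (cs, 7220, 7470, 12, bio, 29, Bo), (cs, 7220, 7470, 12, bio, 36, Cal), (cs, 7220, 7470, 12, bio, 8, Ned), (hr, 2650, 5870, 38, p1, 22, Ada), (hr, 2650, 5870, 38, p1, 26, Cal), (p2, 9130, 5840, 7, law, 39, Cal), (p2, 9130, 6260, 20, p3, 39, Cal)}
Natural join on salary: {(cs, 7220, 1430, 23, cs, 29, Bo, 2), (cs, 7220, 1430, 23, cs, 36, Cal, 2), (cs, 7220, 1430, 23, cs, 8, Ned, 2), (cs, 7220, 4180, 35, ops, 29, Bo, 1), (cs, 7220, 4180, 35, ops, 29, Bo, 4), (cs, 7220, 4180, 35, ops, 29, Bo, 6), (cs, 7220, 4180, 35, ops, 29, Bo, 9), (cs, 7220, 4180, 35, ops, 36, Cal, 1), (cs, 7220, 4180, 35, ops, 36, Cal, 4), (cs, 7220, 4180, 35, ops, 36, Cal, 6), (cs, 7220, 4180, 35, ops, 36, Cal, 9), (cs, 7220, 4180, 35, ops, 8, Ned, 1), (cs, 7220, 4180, 35, ops, 8, Ned, 4), (cs, 7220, 4180, 35, ops, 8, Ned, 6), (cs, 7220, 4180, 35, ops, 8, Ned, 9)}
Apply σ_{dept = ops}; surviving tuples: {(cs, 7220, 4180, 35, ops, 29, Bo, 1), (cs, 7220, 4180, 35, ops, 29, Bo, 4), (cs, 7220, 4180, 35, ops, 29, Bo, 6), (cs, 7220, 4180, 35, ops, 29, Bo, 9), (cs, 7220, 4180, 35, ops, 36, Cal, 1), (cs, 7220, 4180, 35, ops, 36, Cal, 4), (cs, 7220, 4180, 35, ops, 36, Cal, 6), (cs, 7220, 4180, 35, ops, 36, Cal, 9), (cs, 7220, 4180, 35, ops, 8, Ned, 1), (cs, 7220, 4180, 35, ops, 8, Ned, 4), (cs, 7220, 4180, 35, ops, 8, Ned, 6), (cs, 7220, 4180, 35, ops, 8, Ned, 9)}
π[name, floor]: project onto (name, floor) → {(Bo, 1), (Bo, 4), (Bo, 6), (Bo, 9), (Cal, 1), (Cal, 4), (Cal, 6), (Cal, 9), (Ned, 1), (Ned, 4), (Ned, 6), (Ned, 9)}

{(Bo, 1), (Bo, 4), (Bo, 6), (Bo, 9), (Cal, 1), (Cal, 4), (Cal, 6), (Cal, 9), (Ned, 1), (Ned, 4), (Ned, 6), (Ned, 9)}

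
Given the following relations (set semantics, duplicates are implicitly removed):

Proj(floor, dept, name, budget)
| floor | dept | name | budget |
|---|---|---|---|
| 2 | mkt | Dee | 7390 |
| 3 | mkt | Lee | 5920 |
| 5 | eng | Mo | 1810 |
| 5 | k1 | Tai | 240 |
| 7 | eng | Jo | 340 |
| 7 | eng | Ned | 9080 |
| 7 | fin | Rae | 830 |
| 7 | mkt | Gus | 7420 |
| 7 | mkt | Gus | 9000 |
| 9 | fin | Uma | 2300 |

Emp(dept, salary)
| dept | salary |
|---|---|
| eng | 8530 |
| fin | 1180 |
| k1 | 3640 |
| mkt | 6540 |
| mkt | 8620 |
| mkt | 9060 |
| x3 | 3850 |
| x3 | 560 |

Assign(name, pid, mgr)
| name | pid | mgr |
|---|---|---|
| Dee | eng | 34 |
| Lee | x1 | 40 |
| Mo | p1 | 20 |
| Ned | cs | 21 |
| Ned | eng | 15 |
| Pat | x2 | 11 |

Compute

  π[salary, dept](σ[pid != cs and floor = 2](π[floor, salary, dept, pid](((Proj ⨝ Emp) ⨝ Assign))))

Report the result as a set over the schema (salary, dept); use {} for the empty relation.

{(6540, mkt), (8620, mkt), (9060, mkt)}

Joining Proj and Emp on dept yields {(2, mkt, Dee, 7390, 6540), (2, mkt, Dee, 7390, 8620), (2, mkt, Dee, 7390, 9060), (3, mkt, Lee, 5920, 6540), (3, mkt, Lee, 5920, 8620), (3, mkt, Lee, 5920, 9060), (5, eng, Mo, 1810, 8530), (5, k1, Tai, 240, 3640), (7, eng, Jo, 340, 8530), (7, eng, Ned, 9080, 8530), (7, fin, Rae, 830, 1180), (7, mkt, Gus, 7420, 6540), (7, mkt, Gus, 7420, 8620), (7, mkt, Gus, 7420, 9060), (7, mkt, Gus, 9000, 6540), (7, mkt, Gus, 9000, 8620), (7, mkt, Gus, 9000, 9060), (9, fin, Uma, 2300, 1180)}.
Joining (Proj ⨝ Emp) and Assign on name yields {(2, mkt, Dee, 7390, 6540, eng, 34), (2, mkt, Dee, 7390, 8620, eng, 34), (2, mkt, Dee, 7390, 9060, eng, 34), (3, mkt, Lee, 5920, 6540, x1, 40), (3, mkt, Lee, 5920, 8620, x1, 40), (3, mkt, Lee, 5920, 9060, x1, 40), (5, eng, Mo, 1810, 8530, p1, 20), (7, eng, Ned, 9080, 8530, cs, 21), (7, eng, Ned, 9080, 8530, eng, 15)}.
Projecting to floor, salary, dept, pid: {(2, 6540, mkt, eng), (2, 8620, mkt, eng), (2, 9060, mkt, eng), (3, 6540, mkt, x1), (3, 8620, mkt, x1), (3, 9060, mkt, x1), (5, 8530, eng, p1), (7, 8530, eng, cs), (7, 8530, eng, eng)}
σ[pid != cs and floor = 2]: keep tuples satisfying pid != cs and floor = 2 → {(2, 6540, mkt, eng), (2, 8620, mkt, eng), (2, 9060, mkt, eng)}
Projecting to salary, dept: {(6540, mkt), (8620, mkt), (9060, mkt)}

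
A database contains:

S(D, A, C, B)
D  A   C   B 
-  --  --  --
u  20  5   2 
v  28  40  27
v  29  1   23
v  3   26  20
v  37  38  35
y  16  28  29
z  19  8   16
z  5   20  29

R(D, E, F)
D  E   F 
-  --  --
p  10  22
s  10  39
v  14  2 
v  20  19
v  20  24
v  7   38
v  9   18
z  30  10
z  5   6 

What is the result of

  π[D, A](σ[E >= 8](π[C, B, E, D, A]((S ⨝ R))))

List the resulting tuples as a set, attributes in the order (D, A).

{(v, 28), (v, 29), (v, 3), (v, 37), (z, 19), (z, 5)}

Natural join on D: {(v, 28, 40, 27, 14, 2), (v, 28, 40, 27, 20, 19), (v, 28, 40, 27, 20, 24), (v, 28, 40, 27, 7, 38), (v, 28, 40, 27, 9, 18), (v, 29, 1, 23, 14, 2), (v, 29, 1, 23, 20, 19), (v, 29, 1, 23, 20, 24), (v, 29, 1, 23, 7, 38), (v, 29, 1, 23, 9, 18), (v, 3, 26, 20, 14, 2), (v, 3, 26, 20, 20, 19), (v, 3, 26, 20, 20, 24), (v, 3, 26, 20, 7, 38), (v, 3, 26, 20, 9, 18), (v, 37, 38, 35, 14, 2), (v, 37, 38, 35, 20, 19), (v, 37, 38, 35, 20, 24), (v, 37, 38, 35, 7, 38), (v, 37, 38, 35, 9, 18), (z, 19, 8, 16, 30, 10), (z, 19, 8, 16, 5, 6), (z, 5, 20, 29, 30, 10), (z, 5, 20, 29, 5, 6)}
Keep only column(s) C, B, E, D, A (4 duplicate(s) eliminated): {(1, 23, 14, v, 29), (1, 23, 20, v, 29), (1, 23, 7, v, 29), (1, 23, 9, v, 29), (20, 29, 30, z, 5), (20, 29, 5, z, 5), (26, 20, 14, v, 3), (26, 20, 20, v, 3), (26, 20, 7, v, 3), (26, 20, 9, v, 3), (38, 35, 14, v, 37), (38, 35, 20, v, 37), (38, 35, 7, v, 37), (38, 35, 9, v, 37), (40, 27, 14, v, 28), (40, 27, 20, v, 28), (40, 27, 7, v, 28), (40, 27, 9, v, 28), (8, 16, 30, z, 19), (8, 16, 5, z, 19)}
Apply σ_{E >= 8}; surviving tuples: {(1, 23, 14, v, 29), (1, 23, 20, v, 29), (1, 23, 9, v, 29), (20, 29, 30, z, 5), (26, 20, 14, v, 3), (26, 20, 20, v, 3), (26, 20, 9, v, 3), (38, 35, 14, v, 37), (38, 35, 20, v, 37), (38, 35, 9, v, 37), (40, 27, 14, v, 28), (40, 27, 20, v, 28), (40, 27, 9, v, 28), (8, 16, 30, z, 19)}
Keep only column(s) D, A (8 duplicate(s) eliminated): {(v, 28), (v, 29), (v, 3), (v, 37), (z, 19), (z, 5)}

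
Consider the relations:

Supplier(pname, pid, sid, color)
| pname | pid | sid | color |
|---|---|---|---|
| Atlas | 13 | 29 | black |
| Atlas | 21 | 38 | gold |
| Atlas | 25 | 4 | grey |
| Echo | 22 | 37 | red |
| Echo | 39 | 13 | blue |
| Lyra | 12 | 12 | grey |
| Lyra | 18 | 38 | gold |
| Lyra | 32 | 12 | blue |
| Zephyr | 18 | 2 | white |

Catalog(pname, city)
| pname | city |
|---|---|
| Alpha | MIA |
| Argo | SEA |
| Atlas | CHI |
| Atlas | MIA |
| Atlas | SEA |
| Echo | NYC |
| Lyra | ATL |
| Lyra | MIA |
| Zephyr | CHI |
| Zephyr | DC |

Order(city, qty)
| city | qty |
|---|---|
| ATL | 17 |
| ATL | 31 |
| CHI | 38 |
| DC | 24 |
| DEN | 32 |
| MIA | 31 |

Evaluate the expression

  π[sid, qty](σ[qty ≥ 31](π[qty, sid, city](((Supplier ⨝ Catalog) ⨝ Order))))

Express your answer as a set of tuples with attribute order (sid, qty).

Joining Supplier and Catalog on pname yields {(Atlas, 13, 29, black, CHI), (Atlas, 13, 29, black, MIA), (Atlas, 13, 29, black, SEA), (Atlas, 21, 38, gold, CHI), (Atlas, 21, 38, gold, MIA), (Atlas, 21, 38, gold, SEA), (Atlas, 25, 4, grey, CHI), (Atlas, 25, 4, grey, MIA), (Atlas, 25, 4, grey, SEA), (Echo, 22, 37, red, NYC), (Echo, 39, 13, blue, NYC), (Lyra, 12, 12, grey, ATL), (Lyra, 12, 12, grey, MIA), (Lyra, 18, 38, gold, ATL), (Lyra, 18, 38, gold, MIA), (Lyra, 32, 12, blue, ATL), (Lyra, 32, 12, blue, MIA), (Zephyr, 18, 2, white, CHI), (Zephyr, 18, 2, white, DC)}.
Joining (Supplier ⨝ Catalog) and Order on city yields {(Atlas, 13, 29, black, CHI, 38), (Atlas, 13, 29, black, MIA, 31), (Atlas, 21, 38, gold, CHI, 38), (Atlas, 21, 38, gold, MIA, 31), (Atlas, 25, 4, grey, CHI, 38), (Atlas, 25, 4, grey, MIA, 31), (Lyra, 12, 12, grey, ATL, 17), (Lyra, 12, 12, grey, ATL, 31), (Lyra, 12, 12, grey, MIA, 31), (Lyra, 18, 38, gold, ATL, 17), (Lyra, 18, 38, gold, ATL, 31), (Lyra, 18, 38, gold, MIA, 31), (Lyra, 32, 12, blue, ATL, 17), (Lyra, 32, 12, blue, ATL, 31), (Lyra, 32, 12, blue, MIA, 31), (Zephyr, 18, 2, white, CHI, 38), (Zephyr, 18, 2, white, DC, 24)}.
Projecting to qty, sid, city (4 duplicate(s) eliminated): {(17, 12, ATL), (17, 38, ATL), (24, 2, DC), (31, 12, ATL), (31, 12, MIA), (31, 29, MIA), (31, 38, ATL), (31, 38, MIA), (31, 4, MIA), (38, 2, CHI), (38, 29, CHI), (38, 38, CHI), (38, 4, CHI)}
σ[qty ≥ 31]: keep tuples satisfying qty ≥ 31 → {(31, 12, ATL), (31, 12, MIA), (31, 29, MIA), (31, 38, ATL), (31, 38, MIA), (31, 4, MIA), (38, 2, CHI), (38, 29, CHI), (38, 38, CHI), (38, 4, CHI)}
Projecting to sid, qty (2 duplicate(s) eliminated): {(12, 31), (2, 38), (29, 31), (29, 38), (38, 31), (38, 38), (4, 31), (4, 38)}

{(12, 31), (2, 38), (29, 31), (29, 38), (38, 31), (38, 38), (4, 31), (4, 38)}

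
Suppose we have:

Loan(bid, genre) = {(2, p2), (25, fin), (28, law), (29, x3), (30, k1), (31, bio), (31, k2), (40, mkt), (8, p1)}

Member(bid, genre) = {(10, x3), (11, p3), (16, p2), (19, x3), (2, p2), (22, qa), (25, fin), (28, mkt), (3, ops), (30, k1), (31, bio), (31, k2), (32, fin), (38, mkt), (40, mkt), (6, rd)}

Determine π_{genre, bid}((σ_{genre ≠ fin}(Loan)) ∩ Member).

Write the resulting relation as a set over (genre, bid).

Apply σ_{genre ≠ fin}; surviving tuples: {(2, p2), (28, law), (29, x3), (30, k1), (31, bio), (31, k2), (40, mkt), (8, p1)}
Taking the intersection: {(2, p2), (30, k1), (31, bio), (31, k2), (40, mkt)}
Keep only column(s) genre, bid: {(bio, 31), (k1, 30), (k2, 31), (mkt, 40), (p2, 2)}

{(bio, 31), (k1, 30), (k2, 31), (mkt, 40), (p2, 2)}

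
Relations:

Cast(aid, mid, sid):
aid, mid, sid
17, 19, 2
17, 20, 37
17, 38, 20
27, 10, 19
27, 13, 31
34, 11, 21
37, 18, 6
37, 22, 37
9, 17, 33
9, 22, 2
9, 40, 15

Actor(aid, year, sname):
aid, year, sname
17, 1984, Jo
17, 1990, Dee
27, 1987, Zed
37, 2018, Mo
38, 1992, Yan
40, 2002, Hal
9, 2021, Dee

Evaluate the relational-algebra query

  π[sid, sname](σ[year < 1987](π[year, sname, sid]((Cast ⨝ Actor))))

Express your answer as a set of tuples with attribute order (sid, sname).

{(2, Jo), (20, Jo), (37, Jo)}

Joining Cast and Actor on aid yields {(17, 19, 2, 1984, Jo), (17, 19, 2, 1990, Dee), (17, 20, 37, 1984, Jo), (17, 20, 37, 1990, Dee), (17, 38, 20, 1984, Jo), (17, 38, 20, 1990, Dee), (27, 10, 19, 1987, Zed), (27, 13, 31, 1987, Zed), (37, 18, 6, 2018, Mo), (37, 22, 37, 2018, Mo), (9, 17, 33, 2021, Dee), (9, 22, 2, 2021, Dee), (9, 40, 15, 2021, Dee)}.
π[year, sname, sid]: project onto (year, sname, sid) → {(1984, Jo, 2), (1984, Jo, 20), (1984, Jo, 37), (1987, Zed, 19), (1987, Zed, 31), (1990, Dee, 2), (1990, Dee, 20), (1990, Dee, 37), (2018, Mo, 37), (2018, Mo, 6), (2021, Dee, 15), (2021, Dee, 2), (2021, Dee, 33)}
Apply σ_{year < 1987}; surviving tuples: {(1984, Jo, 2), (1984, Jo, 20), (1984, Jo, 37)}
π[sid, sname]: project onto (sid, sname) → {(2, Jo), (20, Jo), (37, Jo)}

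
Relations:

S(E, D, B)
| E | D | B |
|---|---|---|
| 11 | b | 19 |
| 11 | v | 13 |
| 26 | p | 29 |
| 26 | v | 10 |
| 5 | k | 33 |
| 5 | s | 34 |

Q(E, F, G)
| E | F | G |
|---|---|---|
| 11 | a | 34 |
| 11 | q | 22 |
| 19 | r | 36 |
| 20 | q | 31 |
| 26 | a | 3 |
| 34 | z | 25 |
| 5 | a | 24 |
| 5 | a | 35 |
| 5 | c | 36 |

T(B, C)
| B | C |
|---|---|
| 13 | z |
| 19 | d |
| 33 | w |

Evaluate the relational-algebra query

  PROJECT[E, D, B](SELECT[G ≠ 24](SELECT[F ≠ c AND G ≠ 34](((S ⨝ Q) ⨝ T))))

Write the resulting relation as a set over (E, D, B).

{(11, b, 19), (11, v, 13), (5, k, 33)}

Joining S and Q on E yields {(11, b, 19, a, 34), (11, b, 19, q, 22), (11, v, 13, a, 34), (11, v, 13, q, 22), (26, p, 29, a, 3), (26, v, 10, a, 3), (5, k, 33, a, 24), (5, k, 33, a, 35), (5, k, 33, c, 36), (5, s, 34, a, 24), (5, s, 34, a, 35), (5, s, 34, c, 36)}.
Joining (S ⨝ Q) and T on B yields {(11, b, 19, a, 34, d), (11, b, 19, q, 22, d), (11, v, 13, a, 34, z), (11, v, 13, q, 22, z), (5, k, 33, a, 24, w), (5, k, 33, a, 35, w), (5, k, 33, c, 36, w)}.
σ[F ≠ c AND G ≠ 34]: keep tuples satisfying F ≠ c AND G ≠ 34 → {(11, b, 19, q, 22, d), (11, v, 13, q, 22, z), (5, k, 33, a, 24, w), (5, k, 33, a, 35, w)}
σ[G ≠ 24]: keep tuples satisfying G ≠ 24 → {(11, b, 19, q, 22, d), (11, v, 13, q, 22, z), (5, k, 33, a, 35, w)}
π_{E, D, B} gives {(11, b, 19), (11, v, 13), (5, k, 33)}.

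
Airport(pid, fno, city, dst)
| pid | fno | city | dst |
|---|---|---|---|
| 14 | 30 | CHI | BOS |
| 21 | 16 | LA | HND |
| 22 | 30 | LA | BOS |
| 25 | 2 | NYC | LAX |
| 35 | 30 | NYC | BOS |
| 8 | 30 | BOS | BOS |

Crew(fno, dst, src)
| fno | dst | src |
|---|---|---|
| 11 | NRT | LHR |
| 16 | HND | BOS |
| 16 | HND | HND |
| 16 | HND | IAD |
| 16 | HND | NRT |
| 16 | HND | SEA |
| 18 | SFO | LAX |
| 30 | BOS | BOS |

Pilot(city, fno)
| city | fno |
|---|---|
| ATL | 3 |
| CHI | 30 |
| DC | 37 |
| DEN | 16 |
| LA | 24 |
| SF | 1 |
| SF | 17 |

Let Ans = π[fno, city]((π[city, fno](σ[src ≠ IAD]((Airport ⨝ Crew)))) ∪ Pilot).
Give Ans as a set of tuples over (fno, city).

{(1, SF), (16, DEN), (16, LA), (17, SF), (24, LA), (3, ATL), (30, BOS), (30, CHI), (30, LA), (30, NYC), (37, DC)}

Natural join on fno, dst: {(14, 30, CHI, BOS, BOS), (21, 16, LA, HND, BOS), (21, 16, LA, HND, HND), (21, 16, LA, HND, IAD), (21, 16, LA, HND, NRT), (21, 16, LA, HND, SEA), (22, 30, LA, BOS, BOS), (35, 30, NYC, BOS, BOS), (8, 30, BOS, BOS, BOS)}
σ[src ≠ IAD]: keep tuples satisfying src ≠ IAD → {(14, 30, CHI, BOS, BOS), (21, 16, LA, HND, BOS), (21, 16, LA, HND, HND), (21, 16, LA, HND, NRT), (21, 16, LA, HND, SEA), (22, 30, LA, BOS, BOS), (35, 30, NYC, BOS, BOS), (8, 30, BOS, BOS, BOS)}
Keep only column(s) city, fno (3 duplicate(s) eliminated): {(BOS, 30), (CHI, 30), (LA, 16), (LA, 30), (NYC, 30)}
Set union of the two operands is {(ATL, 3), (BOS, 30), (CHI, 30), (DC, 37), (DEN, 16), (LA, 16), (LA, 24), (LA, 30), (NYC, 30), (SF, 1), (SF, 17)}.
Keep only column(s) fno, city: {(1, SF), (16, DEN), (16, LA), (17, SF), (24, LA), (3, ATL), (30, BOS), (30, CHI), (30, LA), (30, NYC), (37, DC)}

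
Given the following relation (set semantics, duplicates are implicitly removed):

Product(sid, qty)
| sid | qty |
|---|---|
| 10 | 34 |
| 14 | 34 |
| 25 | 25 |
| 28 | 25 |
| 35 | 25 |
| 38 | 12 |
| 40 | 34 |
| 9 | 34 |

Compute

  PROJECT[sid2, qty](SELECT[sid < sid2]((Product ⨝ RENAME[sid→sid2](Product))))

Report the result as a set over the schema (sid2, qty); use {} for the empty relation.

ρ[sid→sid2]: schema becomes (sid2, qty); tuples unchanged.
Product ⋈ RENAME[sid→sid2](Product) (natural join on qty): {(10, 34, 10), (10, 34, 14), (10, 34, 40), (10, 34, 9), (14, 34, 10), (14, 34, 14), (14, 34, 40), (14, 34, 9), (25, 25, 25), (25, 25, 28), (25, 25, 35), (28, 25, 25), (28, 25, 28), (28, 25, 35), (35, 25, 25), (35, 25, 28), (35, 25, 35), (38, 12, 38), (40, 34, 10), (40, 34, 14), (40, 34, 40), (40, 34, 9), (9, 34, 10), (9, 34, 14), (9, 34, 40), (9, 34, 9)}
Selection sid < sid2: {(10, 34, 14), (10, 34, 40), (14, 34, 40), (25, 25, 28), (25, 25, 35), (28, 25, 35), (9, 34, 10), (9, 34, 14), (9, 34, 40)}
Keep only column(s) sid2, qty (4 duplicate(s) eliminated): {(10, 34), (14, 34), (28, 25), (35, 25), (40, 34)}

{(10, 34), (14, 34), (28, 25), (35, 25), (40, 34)}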